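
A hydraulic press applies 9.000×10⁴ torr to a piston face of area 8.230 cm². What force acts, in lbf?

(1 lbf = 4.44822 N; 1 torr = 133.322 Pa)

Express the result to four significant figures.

9.000×10⁴ torr × 133.322 = 1.1999×10⁷ Pa
8.230 cm² × 0.0001 = 8.23×10⁻⁴ m²
F = P × A = 1.1999×10⁷ Pa × 8.23×10⁻⁴ m² = 9875.18 N
9875.18 N ÷ (4.44822 N/lbf) = 2220.03 lbf

2220 lbf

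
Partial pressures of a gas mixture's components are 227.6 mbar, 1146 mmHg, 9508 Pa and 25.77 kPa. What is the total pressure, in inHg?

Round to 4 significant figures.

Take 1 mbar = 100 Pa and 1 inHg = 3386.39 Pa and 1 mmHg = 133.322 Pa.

227.6 mbar × 100 = 22760 Pa
1146 mmHg × 133.322 = 152787 Pa
9508 Pa (already Pa)
25.77 kPa × 1000 = 25770 Pa
Combined: 22760 + 152787 + 9508 + 25770 = 210825 Pa
In inHg: 210825 / 3386.39 = 62.2566 inHg

62.26 inHg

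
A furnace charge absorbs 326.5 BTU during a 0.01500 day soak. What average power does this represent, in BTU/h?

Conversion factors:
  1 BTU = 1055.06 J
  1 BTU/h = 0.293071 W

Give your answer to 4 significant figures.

326.5 BTU × 1055.06 → 344477 J
0.01500 day × 86400 → 1296 s
P = E / t = 344477 J / 1296 s = 265.8 W
265.8 W ÷ (0.293071 W/BTU/h) = 906.947 BTU/h

906.9 BTU/h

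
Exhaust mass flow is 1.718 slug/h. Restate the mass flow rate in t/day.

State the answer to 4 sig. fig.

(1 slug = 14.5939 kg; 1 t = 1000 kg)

1.718 slug/h × 14.5939 kg/slug ÷ 3600 s/h = 0.00696453 kg/s
0.00696453 kg/s ÷ 1000 kg/t × 86400 s/day = 0.601735 t/day

0.6017 t/day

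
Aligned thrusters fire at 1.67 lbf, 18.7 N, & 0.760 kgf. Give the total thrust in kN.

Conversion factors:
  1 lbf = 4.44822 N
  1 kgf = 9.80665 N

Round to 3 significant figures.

1.67 lbf × 4.44822 = 7.42853 N
18.7 N (already N)
0.760 kgf × 9.80665 = 7.45305 N
Sum: 7.42853 + 18.7 + 7.45305 = 33.5816 N
In kN: 33.5816 / 1000 = 0.0335816 kN

0.0336 kN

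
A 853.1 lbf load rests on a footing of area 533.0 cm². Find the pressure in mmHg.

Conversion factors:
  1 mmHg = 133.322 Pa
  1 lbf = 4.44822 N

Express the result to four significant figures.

534.0 mmHg

853.1 lbf × 4.44822 = 3794.78 N
533.0 cm² × 0.0001 = 0.0533 m²
P = F / A = 3794.78 N / 0.0533 m² = 71196.6 Pa
71196.6 Pa ÷ (133.322 Pa/mmHg) = 534.02 mmHg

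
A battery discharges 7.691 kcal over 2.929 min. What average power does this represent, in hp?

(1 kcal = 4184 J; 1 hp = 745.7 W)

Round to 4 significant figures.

0.2455 hp

7.691 kcal × 4184 → 32179.1 J
2.929 min × 60 → 175.74 s
P = E / t = 32179.1 J / 175.74 s = 183.106 W
183.106 W ÷ (745.7 W/hp) = 0.245549 hp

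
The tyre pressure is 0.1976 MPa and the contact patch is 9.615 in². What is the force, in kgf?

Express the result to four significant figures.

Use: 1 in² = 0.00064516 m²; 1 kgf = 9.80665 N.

0.1976 MPa × 1000000 = 197600 Pa
9.615 in² × 0.00064516 = 0.00620321 m²
F = P × A = 197600 Pa × 0.00620321 m² = 1225.75 N
1225.75 N ÷ (9.80665 N/kgf) = 124.992 kgf

125.0 kgf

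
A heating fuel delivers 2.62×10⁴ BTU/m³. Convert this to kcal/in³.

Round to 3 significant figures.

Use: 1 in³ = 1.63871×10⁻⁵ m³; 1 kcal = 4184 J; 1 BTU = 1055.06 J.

0.108 kcal/in³

2.62×10⁴ BTU/m³ × 1055.06 J/BTU = 2.76426×10⁷ J/m³
2.76426×10⁷ J/m³ ÷ 4184 J/kcal × 1.63871×10⁻⁵ m³/in³ = 0.108265 kcal/in³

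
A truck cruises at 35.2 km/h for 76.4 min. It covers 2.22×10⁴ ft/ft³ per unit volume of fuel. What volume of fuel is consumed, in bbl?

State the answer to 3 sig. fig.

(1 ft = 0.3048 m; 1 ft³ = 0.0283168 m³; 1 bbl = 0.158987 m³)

35.2 km/h → 9.77778 m/s
76.4 min → 4584 s
d = v × t = 9.77778 × 4584 = 44821.3 m
2.22×10⁴ ft/ft³ → 238959 m/m³
V = d / (distance per unit fuel) = 44821.3 / 238959 = 0.187569 m³
In bbl: 0.187569 / 0.158987 = 1.17978 bbl

1.18 bbl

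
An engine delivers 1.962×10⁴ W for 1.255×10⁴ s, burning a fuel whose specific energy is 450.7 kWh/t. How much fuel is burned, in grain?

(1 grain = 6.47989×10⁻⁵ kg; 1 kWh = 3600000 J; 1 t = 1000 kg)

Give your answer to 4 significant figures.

2.342×10⁶ grain

E = P × t = 19620 × 12550 = 2.46231×10⁸ J
450.7 kWh/t → 1.62252×10⁶ J/kg
m = E / e_s = 2.46231×10⁸ / 1.62252×10⁶ = 151.758 kg
In grain: 151.758 / 6.47989×10⁻⁵ = 2.34198×10⁶ grain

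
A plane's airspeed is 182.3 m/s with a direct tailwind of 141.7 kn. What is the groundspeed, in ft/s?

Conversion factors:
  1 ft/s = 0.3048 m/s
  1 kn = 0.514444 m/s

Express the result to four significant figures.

182.3 m/s (already m/s)
141.7 kn × 0.514444 = 72.8967 m/s
Total: 182.3 + 72.8967 = 255.197 m/s
In ft/s: 255.197 / 0.3048 = 837.26 ft/s

837.3 ft/s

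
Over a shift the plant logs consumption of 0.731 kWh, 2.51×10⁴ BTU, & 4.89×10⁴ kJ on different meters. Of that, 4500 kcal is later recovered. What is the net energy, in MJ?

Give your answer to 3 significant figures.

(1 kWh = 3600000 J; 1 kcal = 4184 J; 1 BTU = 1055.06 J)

0.731 kWh × 3600000 = 2.6316×10⁶ J
2.51×10⁴ BTU × 1055.06 = 2.6482×10⁷ J
4.89×10⁴ kJ × 1000 = 4.89×10⁷ J
4500 kcal × 4184 = 1.8828×10⁷ J
Sum: 2.6316×10⁶ + 2.6482×10⁷ + 4.89×10⁷ − 1.8828×10⁷ = 5.91856×10⁷ J
In MJ: 5.91856×10⁷ / 1000000 = 59.1856 MJ

59.2 MJ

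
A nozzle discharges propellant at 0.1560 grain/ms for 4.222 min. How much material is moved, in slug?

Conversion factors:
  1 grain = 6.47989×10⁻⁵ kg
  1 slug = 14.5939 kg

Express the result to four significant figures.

0.1755 slug

0.1560 grain/ms → 0.0101086 kg/s
4.222 min → 253.32 s
m = ṁ × t = 0.0101086 × 253.32 = 2.56071 kg
In slug: 2.56071 / 14.5939 = 0.175464 slug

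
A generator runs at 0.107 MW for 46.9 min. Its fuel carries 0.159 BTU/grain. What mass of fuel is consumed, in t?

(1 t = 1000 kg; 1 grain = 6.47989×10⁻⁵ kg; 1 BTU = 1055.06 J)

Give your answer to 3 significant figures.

0.107 MW → 107000 W
46.9 min → 2814 s
E = P × t = 107000 × 2814 = 3.01098×10⁸ J
0.159 BTU/grain → 2.58885×10⁶ J/kg
m = E / e_s = 3.01098×10⁸ / 2.58885×10⁶ = 116.306 kg
In t: 116.306 / 1000 = 0.116306 t

0.116 t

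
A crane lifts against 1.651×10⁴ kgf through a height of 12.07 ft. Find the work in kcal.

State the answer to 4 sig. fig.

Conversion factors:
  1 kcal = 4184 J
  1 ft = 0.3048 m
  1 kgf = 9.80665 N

142.4 kcal

1.651×10⁴ kgf × 9.80665 = 161908 N
12.07 ft × 0.3048 = 3.67894 m
W = F × d = 161908 N × 3.67894 m = 595650 J
595650 J ÷ (4184 J/kcal) = 142.364 kcal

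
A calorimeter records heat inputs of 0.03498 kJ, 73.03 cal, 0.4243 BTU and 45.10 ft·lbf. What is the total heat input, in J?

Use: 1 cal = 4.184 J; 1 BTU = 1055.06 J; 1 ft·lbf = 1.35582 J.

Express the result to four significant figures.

849.3 J

0.03498 kJ × 1000 → 34.98 J
73.03 cal × 4.184 → 305.558 J
0.4243 BTU × 1055.06 → 447.662 J
45.10 ft·lbf × 1.35582 → 61.1475 J
Total: 34.98 + 305.558 + 447.662 + 61.1475 = 849.348 J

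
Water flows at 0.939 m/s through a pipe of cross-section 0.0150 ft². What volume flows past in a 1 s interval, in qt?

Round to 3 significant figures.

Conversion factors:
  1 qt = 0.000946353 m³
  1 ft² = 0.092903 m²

1.38 qt

0.0150 ft² × 0.092903 → 0.00139354 m²
V = v × A × t = 0.939 m/s × 0.00139354 m² × 1 s = 0.00130853 m³
0.00130853 m³ ÷ (0.000946353 m³/qt) = 1.38271 qt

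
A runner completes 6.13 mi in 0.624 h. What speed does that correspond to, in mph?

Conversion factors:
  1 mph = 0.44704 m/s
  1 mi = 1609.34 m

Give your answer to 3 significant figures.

9.82 mph

6.13 mi × 1609.34 = 9865.25 m
0.624 h × 3600 = 2246.4 s
v = d / t = 9865.25 m / 2246.4 s = 4.39158 m/s
4.39158 m/s ÷ (0.44704 m/s/mph) = 9.82368 mph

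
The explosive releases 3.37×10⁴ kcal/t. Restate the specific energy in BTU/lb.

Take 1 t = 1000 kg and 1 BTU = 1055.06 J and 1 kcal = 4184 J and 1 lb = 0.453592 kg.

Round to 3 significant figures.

60.6 BTU/lb

3.37×10⁴ kcal/t × 4184 J/kcal ÷ 1000 kg/t = 141001 J/kg
141001 J/kg ÷ 1055.06 J/BTU × 0.453592 kg/lb = 60.6192 BTU/lb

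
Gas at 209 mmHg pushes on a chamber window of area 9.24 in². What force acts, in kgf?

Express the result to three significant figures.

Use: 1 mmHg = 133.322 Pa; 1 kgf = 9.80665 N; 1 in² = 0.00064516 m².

16.9 kgf

209 mmHg × 133.322 = 27864.3 Pa
9.24 in² × 0.00064516 = 0.00596128 m²
F = P × A = 27864.3 Pa × 0.00596128 m² = 166.107 N
166.107 N ÷ (9.80665 N/kgf) = 16.9382 kgf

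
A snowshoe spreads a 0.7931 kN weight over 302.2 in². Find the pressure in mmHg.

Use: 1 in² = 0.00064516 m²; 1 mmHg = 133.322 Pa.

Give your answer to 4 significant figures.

0.7931 kN × 1000 → 793.1 N
302.2 in² × 0.00064516 → 0.194967 m²
P = F / A = 793.1 N / 0.194967 m² = 4067.87 Pa
4067.87 Pa ÷ (133.322 Pa/mmHg) = 30.5116 mmHg

30.51 mmHg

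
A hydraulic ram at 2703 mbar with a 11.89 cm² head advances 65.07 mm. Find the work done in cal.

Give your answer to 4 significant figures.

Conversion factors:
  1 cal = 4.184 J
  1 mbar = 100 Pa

4.998 cal

2703 mbar → 270300 Pa
11.89 cm² → 0.001189 m²
F = P × A = 270300 × 0.001189 = 321.387 N
65.07 mm → 0.06507 m
W = F × d = 321.387 × 0.06507 = 20.9127 J
In cal: 20.9127 / 4.184 = 4.99826 cal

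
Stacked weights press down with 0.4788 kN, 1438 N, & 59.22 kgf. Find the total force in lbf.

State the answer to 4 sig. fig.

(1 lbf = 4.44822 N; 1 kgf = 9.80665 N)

561.5 lbf

0.4788 kN × 1000 = 478.8 N
1438 N (already N)
59.22 kgf × 9.80665 = 580.75 N
Total: 478.8 + 1438 + 580.75 = 2497.55 N
In lbf: 2497.55 / 4.44822 = 561.472 lbf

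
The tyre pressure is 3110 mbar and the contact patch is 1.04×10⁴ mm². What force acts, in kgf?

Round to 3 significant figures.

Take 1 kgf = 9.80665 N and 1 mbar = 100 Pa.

3110 mbar × 100 → 311000 Pa
1.04×10⁴ mm² × 10⁻⁶ → 0.0104 m²
F = P × A = 311000 Pa × 0.0104 m² = 3234.4 N
3234.4 N ÷ (9.80665 N/kgf) = 329.817 kgf

330 kgf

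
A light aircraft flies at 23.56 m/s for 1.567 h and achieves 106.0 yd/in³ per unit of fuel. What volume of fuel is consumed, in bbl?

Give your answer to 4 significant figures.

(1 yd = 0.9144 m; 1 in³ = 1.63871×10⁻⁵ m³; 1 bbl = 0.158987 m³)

0.1413 bbl

1.567 h → 5641.2 s
d = v × t = 23.56 × 5641.2 = 132907 m
106.0 yd/in³ → 5.9148×10⁶ m/m³
V = d / (distance per unit fuel) = 132907 / 5.9148×10⁶ = 0.0224702 m³
In bbl: 0.0224702 / 0.158987 = 0.141334 bbl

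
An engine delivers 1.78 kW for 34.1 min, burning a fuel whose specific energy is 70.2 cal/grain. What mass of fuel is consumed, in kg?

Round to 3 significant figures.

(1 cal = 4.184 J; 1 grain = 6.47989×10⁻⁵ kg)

1.78 kW → 1780 W
34.1 min → 2046 s
E = P × t = 1780 × 2046 = 3.64188×10⁶ J
70.2 cal/grain → 4.53274×10⁶ J/kg
m = E / e_s = 3.64188×10⁶ / 4.53274×10⁶ = 0.803461 kg

0.803 kg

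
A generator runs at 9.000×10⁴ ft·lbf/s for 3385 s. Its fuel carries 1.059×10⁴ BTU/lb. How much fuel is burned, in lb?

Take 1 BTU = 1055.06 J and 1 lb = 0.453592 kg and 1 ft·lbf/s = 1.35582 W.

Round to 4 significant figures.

36.97 lb

9.000×10⁴ ft·lbf/s → 122024 W
E = P × t = 122024 × 3385 = 4.13051×10⁸ J
1.059×10⁴ BTU/lb → 2.46325×10⁷ J/kg
m = E / e_s = 4.13051×10⁸ / 2.46325×10⁷ = 16.7685 kg
In lb: 16.7685 / 0.453592 = 36.9682 lb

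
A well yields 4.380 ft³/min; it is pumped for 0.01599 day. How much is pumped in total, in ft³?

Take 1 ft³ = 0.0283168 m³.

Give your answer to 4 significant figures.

100.9 ft³

4.380 ft³/min → 0.00206713 m³/s
0.01599 day → 1381.54 s
V = Q × t = 0.00206713 × 1381.54 = 2.85582 m³
In ft³: 2.85582 / 0.0283168 = 100.852 ft³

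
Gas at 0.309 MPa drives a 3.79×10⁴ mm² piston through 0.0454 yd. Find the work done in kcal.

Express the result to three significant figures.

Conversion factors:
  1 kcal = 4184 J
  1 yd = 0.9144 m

0.116 kcal

0.309 MPa → 309000 Pa
3.79×10⁴ mm² → 0.0379 m²
F = P × A = 309000 × 0.0379 = 11711.1 N
0.0454 yd → 0.0415138 m
W = F × d = 11711.1 × 0.0415138 = 486.172 J
In kcal: 486.172 / 4184 = 0.116198 kcal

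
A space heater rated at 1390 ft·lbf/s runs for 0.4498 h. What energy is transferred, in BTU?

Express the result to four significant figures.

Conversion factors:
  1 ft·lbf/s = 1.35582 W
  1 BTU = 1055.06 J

2892 BTU

1390 ft·lbf/s × 1.35582 = 1884.59 W
0.4498 h × 3600 = 1619.28 s
E = P × t = 1884.59 W × 1619.28 s = 3.05168×10⁶ J
3.05168×10⁶ J ÷ (1055.06 J/BTU) = 2892.42 BTU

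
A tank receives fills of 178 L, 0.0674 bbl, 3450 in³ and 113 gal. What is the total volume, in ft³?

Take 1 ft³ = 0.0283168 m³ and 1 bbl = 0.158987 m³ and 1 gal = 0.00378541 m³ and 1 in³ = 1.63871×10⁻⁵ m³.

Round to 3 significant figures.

23.8 ft³

178 L × 0.001 = 0.178 m³
0.0674 bbl × 0.158987 = 0.0107157 m³
3450 in³ × 1.63871×10⁻⁵ = 0.0565355 m³
113 gal × 0.00378541 = 0.427751 m³
Sum: 0.178 + 0.0107157 + 0.0565355 + 0.427751 = 0.673002 m³
In ft³: 0.673002 / 0.0283168 = 23.7669 ft³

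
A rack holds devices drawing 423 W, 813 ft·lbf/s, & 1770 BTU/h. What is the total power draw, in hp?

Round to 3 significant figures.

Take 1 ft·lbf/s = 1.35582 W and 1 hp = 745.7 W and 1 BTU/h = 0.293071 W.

2.74 hp

423 W (already W)
813 ft·lbf/s × 1.35582 = 1102.28 W
1770 BTU/h × 0.293071 = 518.736 W
Sum: 423 + 1102.28 + 518.736 = 2044.02 W
In hp: 2044.02 / 745.7 = 2.74108 hp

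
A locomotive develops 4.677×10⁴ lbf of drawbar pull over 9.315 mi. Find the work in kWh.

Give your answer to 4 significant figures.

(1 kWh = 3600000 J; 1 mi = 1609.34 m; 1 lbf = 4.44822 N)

4.677×10⁴ lbf × 4.44822 = 208043 N
9.315 mi × 1609.34 = 14991 m
W = F × d = 208043 N × 14991 m = 3.11877×10⁹ J
3.11877×10⁹ J ÷ (3600000 J/kWh) = 866.325 kWh

866.3 kWh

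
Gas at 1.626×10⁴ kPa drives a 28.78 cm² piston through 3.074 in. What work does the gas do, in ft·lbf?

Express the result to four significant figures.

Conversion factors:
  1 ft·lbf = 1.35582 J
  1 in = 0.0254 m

2695 ft·lbf

1.626×10⁴ kPa → 1.626×10⁷ Pa
28.78 cm² → 0.002878 m²
F = P × A = 1.626×10⁷ × 0.002878 = 46796.3 N
3.074 in → 0.0780796 m
W = F × d = 46796.3 × 0.0780796 = 3653.84 J
In ft·lbf: 3653.84 / 1.35582 = 2694.93 ft·lbf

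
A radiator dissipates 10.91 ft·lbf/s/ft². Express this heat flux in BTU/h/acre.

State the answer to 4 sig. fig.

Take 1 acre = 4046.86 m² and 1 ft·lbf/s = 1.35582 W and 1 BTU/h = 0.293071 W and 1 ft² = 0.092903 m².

2.199×10⁶ BTU/h/acre

10.91 ft·lbf/s/ft² × 1.35582 W/ft·lbf/s ÷ 0.092903 m²/ft² = 159.22 W/m²
159.22 W/m² ÷ 0.293071 W/BTU/h × 4046.86 m²/acre = 2.19858×10⁶ BTU/h/acre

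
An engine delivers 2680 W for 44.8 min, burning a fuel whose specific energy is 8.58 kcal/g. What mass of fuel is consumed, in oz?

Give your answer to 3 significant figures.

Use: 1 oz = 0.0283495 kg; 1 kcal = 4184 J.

7.08 oz

44.8 min → 2688 s
E = P × t = 2680 × 2688 = 7.20384×10⁶ J
8.58 kcal/g → 3.58987×10⁷ J/kg
m = E / e_s = 7.20384×10⁶ / 3.58987×10⁷ = 0.200671 kg
In oz: 0.200671 / 0.0283495 = 7.07847 oz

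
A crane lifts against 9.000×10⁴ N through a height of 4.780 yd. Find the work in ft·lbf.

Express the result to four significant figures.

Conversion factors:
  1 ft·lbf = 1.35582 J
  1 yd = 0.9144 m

2.901×10⁵ ft·lbf

4.780 yd × 0.9144 → 4.37083 m
W = F × d = 90000 N × 4.37083 m = 393375 J
393375 J ÷ (1.35582 J/ft·lbf) = 290138 ft·lbf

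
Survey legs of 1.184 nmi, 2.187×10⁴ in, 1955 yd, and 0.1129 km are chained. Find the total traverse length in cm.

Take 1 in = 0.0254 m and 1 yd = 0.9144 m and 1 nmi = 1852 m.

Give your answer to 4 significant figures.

1.184 nmi × 1852 → 2192.77 m
2.187×10⁴ in × 0.0254 → 555.498 m
1955 yd × 0.9144 → 1787.65 m
0.1129 km × 1000 → 112.9 m
Sum: 2192.77 + 555.498 + 1787.65 + 112.9 = 4648.82 m
In cm: 4648.82 / 0.01 = 464882 cm

4.649×10⁵ cm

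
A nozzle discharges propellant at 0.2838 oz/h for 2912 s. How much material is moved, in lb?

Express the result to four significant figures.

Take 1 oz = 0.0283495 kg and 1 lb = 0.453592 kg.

0.01435 lb

0.2838 oz/h → 2.23489×10⁻⁶ kg/s
m = ṁ × t = 2.23489×10⁻⁶ × 2912 = 0.006508 kg
In lb: 0.006508 / 0.453592 = 0.0143477 lb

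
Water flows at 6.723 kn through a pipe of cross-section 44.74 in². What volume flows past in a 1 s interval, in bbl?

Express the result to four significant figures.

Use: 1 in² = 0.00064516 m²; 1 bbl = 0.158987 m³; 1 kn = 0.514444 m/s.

0.6279 bbl

6.723 kn × 0.514444 = 3.45861 m/s
44.74 in² × 0.00064516 = 0.0288645 m²
V = v × A × t = 3.45861 m/s × 0.0288645 m² × 1 s = 0.099831 m³
0.099831 m³ ÷ (0.158987 m³/bbl) = 0.627919 bbl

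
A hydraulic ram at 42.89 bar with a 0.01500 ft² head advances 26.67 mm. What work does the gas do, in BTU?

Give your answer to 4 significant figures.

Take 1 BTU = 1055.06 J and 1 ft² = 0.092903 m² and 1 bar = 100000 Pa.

0.1511 BTU

42.89 bar → 4.289×10⁶ Pa
0.01500 ft² → 0.00139354 m²
F = P × A = 4.289×10⁶ × 0.00139354 = 5976.89 N
26.67 mm → 0.02667 m
W = F × d = 5976.89 × 0.02667 = 159.404 J
In BTU: 159.404 / 1055.06 = 0.151085 BTU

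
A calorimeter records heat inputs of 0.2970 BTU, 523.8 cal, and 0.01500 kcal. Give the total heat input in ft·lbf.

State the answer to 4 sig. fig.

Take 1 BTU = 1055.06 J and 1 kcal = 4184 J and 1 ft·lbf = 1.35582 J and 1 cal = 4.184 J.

1894 ft·lbf

0.2970 BTU × 1055.06 → 313.353 J
523.8 cal × 4.184 → 2191.58 J
0.01500 kcal × 4184 → 62.76 J
Total: 313.353 + 2191.58 + 62.76 = 2567.69 J
In ft·lbf: 2567.69 / 1.35582 = 1893.83 ft·lbf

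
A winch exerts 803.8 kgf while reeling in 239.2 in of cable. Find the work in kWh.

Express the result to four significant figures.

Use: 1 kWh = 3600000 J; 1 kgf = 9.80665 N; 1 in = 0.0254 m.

0.01330 kWh

803.8 kgf × 9.80665 = 7882.59 N
239.2 in × 0.0254 = 6.07568 m
W = F × d = 7882.59 N × 6.07568 m = 47892.1 J
47892.1 J ÷ (3600000 J/kWh) = 0.0133034 kWh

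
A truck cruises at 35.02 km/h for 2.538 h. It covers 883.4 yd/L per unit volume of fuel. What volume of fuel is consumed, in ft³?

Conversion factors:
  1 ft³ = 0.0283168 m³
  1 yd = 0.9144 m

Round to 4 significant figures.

35.02 km/h → 9.72778 m/s
2.538 h → 9136.8 s
d = v × t = 9.72778 × 9136.8 = 88880.8 m
883.4 yd/L → 807781 m/m³
V = d / (distance per unit fuel) = 88880.8 / 807781 = 0.110031 m³
In ft³: 0.110031 / 0.0283168 = 3.88571 ft³

3.886 ft³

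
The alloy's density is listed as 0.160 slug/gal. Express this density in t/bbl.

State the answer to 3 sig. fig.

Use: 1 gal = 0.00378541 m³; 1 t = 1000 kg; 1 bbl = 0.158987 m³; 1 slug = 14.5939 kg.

0.0981 t/bbl

0.160 slug/gal × 14.5939 kg/slug ÷ 0.00378541 m³/gal = 616.848 kg/m³
616.848 kg/m³ ÷ 1000 kg/t × 0.158987 m³/bbl = 0.0980708 t/bbl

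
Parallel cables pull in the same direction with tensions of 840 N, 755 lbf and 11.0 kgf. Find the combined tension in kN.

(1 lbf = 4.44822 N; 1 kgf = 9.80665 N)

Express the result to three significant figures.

840 N (already N)
755 lbf × 4.44822 = 3358.41 N
11.0 kgf × 9.80665 = 107.873 N
Total: 840 + 3358.41 + 107.873 = 4306.28 N
In kN: 4306.28 / 1000 = 4.30628 kN

4.31 kN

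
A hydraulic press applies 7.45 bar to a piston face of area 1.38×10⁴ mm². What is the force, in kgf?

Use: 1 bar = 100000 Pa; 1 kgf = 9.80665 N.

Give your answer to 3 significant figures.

7.45 bar × 100000 = 745000 Pa
1.38×10⁴ mm² × 10⁻⁶ = 0.0138 m²
F = P × A = 745000 Pa × 0.0138 m² = 10281 N
10281 N ÷ (9.80665 N/kgf) = 1048.37 kgf

1050 kgf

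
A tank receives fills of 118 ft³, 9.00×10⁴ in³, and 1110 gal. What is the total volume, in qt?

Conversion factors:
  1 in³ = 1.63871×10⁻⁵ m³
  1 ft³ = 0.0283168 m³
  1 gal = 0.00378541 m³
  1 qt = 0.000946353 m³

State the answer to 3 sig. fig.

118 ft³ × 0.0283168 → 3.34138 m³
9.00×10⁴ in³ × 1.63871×10⁻⁵ → 1.47484 m³
1110 gal × 0.00378541 → 4.20181 m³
Sum: 3.34138 + 1.47484 + 4.20181 = 9.01803 m³
In qt: 9.01803 / 0.000946353 = 9529.25 qt

9530 qt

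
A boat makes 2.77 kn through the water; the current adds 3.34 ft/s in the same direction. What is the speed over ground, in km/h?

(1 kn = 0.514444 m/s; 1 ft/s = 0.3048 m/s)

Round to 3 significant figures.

8.79 km/h

2.77 kn × 0.514444 = 1.42501 m/s
3.34 ft/s × 0.3048 = 1.01803 m/s
Total: 1.42501 + 1.01803 = 2.44304 m/s
In km/h: 2.44304 / (1/3.6) = 8.79494 km/h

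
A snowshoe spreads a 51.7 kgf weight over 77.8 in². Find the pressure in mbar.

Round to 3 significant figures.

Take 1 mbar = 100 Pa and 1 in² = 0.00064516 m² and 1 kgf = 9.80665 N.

101 mbar

51.7 kgf × 9.80665 → 507.004 N
77.8 in² × 0.00064516 → 0.0501934 m²
P = F / A = 507.004 N / 0.0501934 m² = 10101 Pa
10101 Pa ÷ (100 Pa/mbar) = 101.01 mbar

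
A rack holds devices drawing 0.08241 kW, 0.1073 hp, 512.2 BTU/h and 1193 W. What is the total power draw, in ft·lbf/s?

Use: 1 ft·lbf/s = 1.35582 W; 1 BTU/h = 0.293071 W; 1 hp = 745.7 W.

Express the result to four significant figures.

0.08241 kW × 1000 → 82.41 W
0.1073 hp × 745.7 → 80.0136 W
512.2 BTU/h × 0.293071 → 150.111 W
1193 W (already W)
Total: 82.41 + 80.0136 + 150.111 + 1193 = 1505.53 W
In ft·lbf/s: 1505.53 / 1.35582 = 1110.42 ft·lbf/s

1110 ft·lbf/s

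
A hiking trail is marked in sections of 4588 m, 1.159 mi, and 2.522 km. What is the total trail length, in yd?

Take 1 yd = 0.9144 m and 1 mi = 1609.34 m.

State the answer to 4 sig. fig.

9815 yd

4588 m (already m)
1.159 mi × 1609.34 = 1865.23 m
2.522 km × 1000 = 2522 m
Combined: 4588 + 1865.23 + 2522 = 8975.23 m
In yd: 8975.23 / 0.9144 = 9815.43 yd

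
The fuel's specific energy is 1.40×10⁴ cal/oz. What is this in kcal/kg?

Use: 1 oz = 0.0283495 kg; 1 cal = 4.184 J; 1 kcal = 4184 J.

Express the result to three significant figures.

1.40×10⁴ cal/oz × 4.184 J/cal ÷ 0.0283495 kg/oz = 2.06621×10⁶ J/kg
2.06621×10⁶ J/kg ÷ 4184 J/kcal = 493.836 kcal/kg

494 kcal/kg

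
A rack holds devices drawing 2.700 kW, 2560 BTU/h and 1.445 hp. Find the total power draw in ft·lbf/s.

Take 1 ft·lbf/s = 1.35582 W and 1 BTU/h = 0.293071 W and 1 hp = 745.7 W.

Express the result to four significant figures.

2.700 kW × 1000 = 2700 W
2560 BTU/h × 0.293071 = 750.262 W
1.445 hp × 745.7 = 1077.54 W
Total: 2700 + 750.262 + 1077.54 = 4527.8 W
In ft·lbf/s: 4527.8 / 1.35582 = 3339.53 ft·lbf/s

3340 ft·lbf/s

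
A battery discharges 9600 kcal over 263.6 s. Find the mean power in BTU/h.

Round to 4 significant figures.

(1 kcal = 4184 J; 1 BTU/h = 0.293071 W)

5.199×10⁵ BTU/h

9600 kcal × 4184 → 4.01664×10⁷ J
P = E / t = 4.01664×10⁷ J / 263.6 s = 152376 W
152376 W ÷ (0.293071 W/BTU/h) = 519929 BTU/h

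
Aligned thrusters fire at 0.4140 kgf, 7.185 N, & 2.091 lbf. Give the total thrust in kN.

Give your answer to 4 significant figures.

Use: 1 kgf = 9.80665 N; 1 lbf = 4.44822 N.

0.02055 kN

0.4140 kgf × 9.80665 = 4.05995 N
7.185 N (already N)
2.091 lbf × 4.44822 = 9.30123 N
Total: 4.05995 + 7.185 + 9.30123 = 20.5462 N
In kN: 20.5462 / 1000 = 0.0205462 kN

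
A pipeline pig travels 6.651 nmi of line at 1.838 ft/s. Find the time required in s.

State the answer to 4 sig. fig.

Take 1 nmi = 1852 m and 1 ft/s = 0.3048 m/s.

6.651 nmi × 1852 → 12317.7 m
1.838 ft/s × 0.3048 → 0.560222 m/s
t = d / v = 12317.7 m / 0.560222 m/s = 21987.2 s

2.199×10⁴ s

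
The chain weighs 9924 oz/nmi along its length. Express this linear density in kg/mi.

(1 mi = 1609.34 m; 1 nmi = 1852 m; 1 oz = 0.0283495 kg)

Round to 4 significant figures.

9924 oz/nmi × 0.0283495 kg/oz ÷ 1852 m/nmi = 0.151912 kg/m
0.151912 kg/m × 1609.34 m/mi = 244.478 kg/mi

244.5 kg/mi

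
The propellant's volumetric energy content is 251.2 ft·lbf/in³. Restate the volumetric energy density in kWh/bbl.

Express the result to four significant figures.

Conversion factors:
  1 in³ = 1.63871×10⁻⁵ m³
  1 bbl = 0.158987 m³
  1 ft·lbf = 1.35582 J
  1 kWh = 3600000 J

251.2 ft·lbf/in³ × 1.35582 J/ft·lbf ÷ 1.63871×10⁻⁵ m³/in³ = 2.07835×10⁷ J/m³
2.07835×10⁷ J/m³ ÷ 3600000 J/kWh × 0.158987 m³/bbl = 0.917863 kWh/bbl

0.9179 kWh/bbl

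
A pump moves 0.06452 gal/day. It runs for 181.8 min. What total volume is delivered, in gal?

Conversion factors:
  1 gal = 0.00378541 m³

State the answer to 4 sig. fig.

0.06452 gal/day → 2.82679×10⁻⁹ m³/s
181.8 min → 10908 s
V = Q × t = 2.82679×10⁻⁹ × 10908 = 3.08346×10⁻⁵ m³
In gal: 3.08346×10⁻⁵ / 0.00378541 = 0.00814564 gal

0.008146 gal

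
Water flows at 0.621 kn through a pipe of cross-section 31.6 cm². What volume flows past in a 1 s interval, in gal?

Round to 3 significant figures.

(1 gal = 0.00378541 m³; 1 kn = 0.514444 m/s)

0.621 kn × 0.514444 → 0.31947 m/s
31.6 cm² × 0.0001 → 0.00316 m²
V = v × A × t = 0.31947 m/s × 0.00316 m² × 1 s = 0.00100953 m³
0.00100953 m³ ÷ (0.00378541 m³/gal) = 0.26669 gal

0.267 gal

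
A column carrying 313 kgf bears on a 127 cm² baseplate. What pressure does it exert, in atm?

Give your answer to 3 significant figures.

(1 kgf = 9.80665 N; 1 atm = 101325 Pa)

313 kgf × 9.80665 = 3069.48 N
127 cm² × 0.0001 = 0.0127 m²
P = F / A = 3069.48 N / 0.0127 m² = 241691 Pa
241691 Pa ÷ (101325 Pa/atm) = 2.3853 atm

2.39 atm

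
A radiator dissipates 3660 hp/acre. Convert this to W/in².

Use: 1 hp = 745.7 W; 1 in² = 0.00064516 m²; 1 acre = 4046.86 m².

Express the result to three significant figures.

3660 hp/acre × 745.7 W/hp ÷ 4046.86 m²/acre = 674.415 W/m²
674.415 W/m² × 0.00064516 m²/in² = 0.435106 W/in²

0.435 W/in²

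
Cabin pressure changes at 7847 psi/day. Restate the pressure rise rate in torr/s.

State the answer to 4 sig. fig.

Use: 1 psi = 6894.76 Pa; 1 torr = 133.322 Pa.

4.697 torr/s

7847 psi/day × 6894.76 Pa/psi ÷ 86400 s/day = 626.194 Pa/s
626.194 Pa/s ÷ 133.322 Pa/torr = 4.69685 torr/s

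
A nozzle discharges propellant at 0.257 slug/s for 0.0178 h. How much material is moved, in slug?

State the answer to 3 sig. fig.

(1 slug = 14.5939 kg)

0.257 slug/s → 3.75063 kg/s
0.0178 h → 64.08 s
m = ṁ × t = 3.75063 × 64.08 = 240.34 kg
In slug: 240.34 / 14.5939 = 16.4685 slug

16.5 slug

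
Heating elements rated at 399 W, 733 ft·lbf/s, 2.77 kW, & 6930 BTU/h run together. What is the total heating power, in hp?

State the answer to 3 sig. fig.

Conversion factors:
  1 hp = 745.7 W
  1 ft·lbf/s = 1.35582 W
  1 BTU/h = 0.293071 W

8.31 hp

399 W (already W)
733 ft·lbf/s × 1.35582 = 993.816 W
2.77 kW × 1000 = 2770 W
6930 BTU/h × 0.293071 = 2030.98 W
Combined: 399 + 993.816 + 2770 + 2030.98 = 6193.8 W
In hp: 6193.8 / 745.7 = 8.30602 hp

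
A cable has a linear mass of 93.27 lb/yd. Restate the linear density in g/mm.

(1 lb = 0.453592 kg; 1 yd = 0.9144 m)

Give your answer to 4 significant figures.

93.27 lb/yd × 0.453592 kg/lb ÷ 0.9144 m/yd = 46.267 kg/m
46.267 kg/m ÷ 0.001 kg/g × 0.001 m/mm = 46.267 g/mm

46.27 g/mm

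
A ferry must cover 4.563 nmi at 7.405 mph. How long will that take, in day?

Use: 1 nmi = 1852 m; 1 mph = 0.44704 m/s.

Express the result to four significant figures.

0.02955 day

4.563 nmi × 1852 = 8450.68 m
7.405 mph × 0.44704 = 3.31033 m/s
t = d / v = 8450.68 m / 3.31033 m/s = 2552.82 s
2552.82 s ÷ (86400 s/day) = 0.0295465 day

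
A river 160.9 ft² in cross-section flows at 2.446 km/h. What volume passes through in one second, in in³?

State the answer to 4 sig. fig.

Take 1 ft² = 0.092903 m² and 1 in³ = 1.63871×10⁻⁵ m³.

6.198×10⁵ in³

2.446 km/h × (1/3.6) = 0.679444 m/s
160.9 ft² × 0.092903 = 14.9481 m²
V = v × A × t = 0.679444 m/s × 14.9481 m² × 1 s = 10.1564 m³
10.1564 m³ ÷ (1.63871×10⁻⁵ m³/in³) = 619780 in³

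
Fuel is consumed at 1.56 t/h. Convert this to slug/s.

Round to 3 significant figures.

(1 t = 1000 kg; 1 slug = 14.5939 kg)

1.56 t/h × 1000 kg/t ÷ 3600 s/h = 0.433333 kg/s
0.433333 kg/s ÷ 14.5939 kg/slug = 0.0296927 slug/s

0.0297 slug/s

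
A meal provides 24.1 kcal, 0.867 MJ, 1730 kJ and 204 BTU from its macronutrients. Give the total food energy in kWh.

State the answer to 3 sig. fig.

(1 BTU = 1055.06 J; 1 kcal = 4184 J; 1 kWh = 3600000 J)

0.809 kWh

24.1 kcal × 4184 → 100834 J
0.867 MJ × 1000000 → 867000 J
1730 kJ × 1000 → 1.73×10⁶ J
204 BTU × 1055.06 → 215232 J
Combined: 100834 + 867000 + 1.73×10⁶ + 215232 = 2.91307×10⁶ J
In kWh: 2.91307×10⁶ / 3600000 = 0.809186 kWh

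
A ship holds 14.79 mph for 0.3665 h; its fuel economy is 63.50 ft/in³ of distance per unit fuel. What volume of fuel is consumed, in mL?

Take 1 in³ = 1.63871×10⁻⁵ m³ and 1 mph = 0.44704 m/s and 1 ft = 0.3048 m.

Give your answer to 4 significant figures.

7386 mL

14.79 mph → 6.61172 m/s
0.3665 h → 1319.4 s
d = v × t = 6.61172 × 1319.4 = 8723.5 m
63.50 ft/in³ → 1.1811×10⁶ m/m³
V = d / (distance per unit fuel) = 8723.5 / 1.1811×10⁶ = 0.00738591 m³
In mL: 0.00738591 / 10⁻⁶ = 7385.91 mL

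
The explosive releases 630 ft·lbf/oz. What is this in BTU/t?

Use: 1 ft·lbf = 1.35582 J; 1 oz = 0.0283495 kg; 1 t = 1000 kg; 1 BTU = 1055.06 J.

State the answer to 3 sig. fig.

2.86×10⁴ BTU/t

630 ft·lbf/oz × 1.35582 J/ft·lbf ÷ 0.0283495 kg/oz = 30129.9 J/kg
30129.9 J/kg ÷ 1055.06 J/BTU × 1000 kg/t = 28557.5 BTU/t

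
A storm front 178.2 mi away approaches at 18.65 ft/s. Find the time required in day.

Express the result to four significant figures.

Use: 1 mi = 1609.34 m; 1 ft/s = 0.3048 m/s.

0.5839 day

178.2 mi × 1609.34 = 286784 m
18.65 ft/s × 0.3048 = 5.68452 m/s
t = d / v = 286784 m / 5.68452 m/s = 50450 s
50450 s ÷ (86400 s/day) = 0.583912 day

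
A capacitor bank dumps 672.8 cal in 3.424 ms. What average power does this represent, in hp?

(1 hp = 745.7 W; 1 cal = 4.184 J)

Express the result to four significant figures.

1103 hp

672.8 cal × 4.184 → 2815 J
3.424 ms × 0.001 → 0.003424 s
P = E / t = 2815 J / 0.003424 s = 822138 W
822138 W ÷ (745.7 W/hp) = 1102.51 hp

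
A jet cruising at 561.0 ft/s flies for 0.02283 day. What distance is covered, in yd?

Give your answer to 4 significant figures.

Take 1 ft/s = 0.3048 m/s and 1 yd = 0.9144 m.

3.689×10⁵ yd

561.0 ft/s × 0.3048 = 170.993 m/s
0.02283 day × 86400 = 1972.51 s
d = v × t = 170.993 m/s × 1972.51 s = 337285 m
337285 m ÷ (0.9144 m/yd) = 368859 yd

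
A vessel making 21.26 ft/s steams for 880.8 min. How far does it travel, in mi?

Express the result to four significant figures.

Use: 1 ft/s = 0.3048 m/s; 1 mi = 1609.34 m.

212.8 mi

21.26 ft/s × 0.3048 = 6.48005 m/s
880.8 min × 60 = 52848 s
d = v × t = 6.48005 m/s × 52848 s = 342458 m
342458 m ÷ (1609.34 m/mi) = 212.794 mi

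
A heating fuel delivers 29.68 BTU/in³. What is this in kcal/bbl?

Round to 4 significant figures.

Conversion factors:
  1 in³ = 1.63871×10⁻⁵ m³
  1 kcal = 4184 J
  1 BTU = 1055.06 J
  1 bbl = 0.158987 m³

7.261×10⁴ kcal/bbl

29.68 BTU/in³ × 1055.06 J/BTU ÷ 1.63871×10⁻⁵ m³/in³ = 1.9109×10⁹ J/m³
1.9109×10⁹ J/m³ ÷ 4184 J/kcal × 0.158987 m³/bbl = 72611.9 kcal/bbl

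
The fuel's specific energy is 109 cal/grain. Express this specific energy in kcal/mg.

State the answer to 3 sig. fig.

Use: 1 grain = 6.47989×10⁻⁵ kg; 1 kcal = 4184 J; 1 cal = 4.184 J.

0.00168 kcal/mg

109 cal/grain × 4.184 J/cal ÷ 6.47989×10⁻⁵ kg/grain = 7.03802×10⁶ J/kg
7.03802×10⁶ J/kg ÷ 4184 J/kcal × 10⁻⁶ kg/mg = 0.00168213 kcal/mg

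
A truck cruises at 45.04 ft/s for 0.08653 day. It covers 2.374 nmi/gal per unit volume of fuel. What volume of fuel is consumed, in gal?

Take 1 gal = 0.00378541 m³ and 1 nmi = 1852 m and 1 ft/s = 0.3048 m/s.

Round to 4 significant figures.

23.34 gal

45.04 ft/s → 13.7282 m/s
0.08653 day → 7476.19 s
d = v × t = 13.7282 × 7476.19 = 102635 m
2.374 nmi/gal → 1.16147×10⁶ m/m³
V = d / (distance per unit fuel) = 102635 / 1.16147×10⁶ = 0.0883665 m³
In gal: 0.0883665 / 0.00378541 = 23.344 gal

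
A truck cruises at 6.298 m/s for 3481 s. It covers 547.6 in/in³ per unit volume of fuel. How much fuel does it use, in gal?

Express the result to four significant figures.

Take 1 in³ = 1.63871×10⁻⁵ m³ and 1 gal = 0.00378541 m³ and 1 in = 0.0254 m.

6.823 gal

d = v × t = 6.298 × 3481 = 21923.3 m
547.6 in/in³ → 848780 m/m³
V = d / (distance per unit fuel) = 21923.3 / 848780 = 0.0258292 m³
In gal: 0.0258292 / 0.00378541 = 6.82336 gal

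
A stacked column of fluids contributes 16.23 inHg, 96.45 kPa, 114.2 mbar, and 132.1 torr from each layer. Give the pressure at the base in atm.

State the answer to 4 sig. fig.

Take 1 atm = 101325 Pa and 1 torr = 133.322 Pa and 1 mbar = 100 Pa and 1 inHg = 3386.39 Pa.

1.781 atm

16.23 inHg × 3386.39 = 54961.1 Pa
96.45 kPa × 1000 = 96450 Pa
114.2 mbar × 100 = 11420 Pa
132.1 torr × 133.322 = 17611.8 Pa
Sum: 54961.1 + 96450 + 11420 + 17611.8 = 180443 Pa
In atm: 180443 / 101325 = 1.78083 atm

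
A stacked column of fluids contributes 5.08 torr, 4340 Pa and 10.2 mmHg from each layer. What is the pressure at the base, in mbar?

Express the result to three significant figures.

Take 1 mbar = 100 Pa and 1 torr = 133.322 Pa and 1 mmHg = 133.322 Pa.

63.8 mbar

5.08 torr × 133.322 = 677.276 Pa
4340 Pa (already Pa)
10.2 mmHg × 133.322 = 1359.88 Pa
Total: 677.276 + 4340 + 1359.88 = 6377.16 Pa
In mbar: 6377.16 / 100 = 63.7716 mbar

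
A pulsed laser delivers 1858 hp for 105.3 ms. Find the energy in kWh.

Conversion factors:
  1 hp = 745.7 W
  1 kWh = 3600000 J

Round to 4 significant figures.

1858 hp × 745.7 → 1.38551×10⁶ W
105.3 ms × 0.001 → 0.1053 s
E = P × t = 1.38551×10⁶ W × 0.1053 s = 145894 J
145894 J ÷ (3600000 J/kWh) = 0.0405261 kWh

0.04053 kWh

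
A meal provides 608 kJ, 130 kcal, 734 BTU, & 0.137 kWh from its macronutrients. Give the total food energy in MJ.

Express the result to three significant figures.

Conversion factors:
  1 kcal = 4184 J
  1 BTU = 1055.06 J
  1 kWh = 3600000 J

608 kJ × 1000 = 608000 J
130 kcal × 4184 = 543920 J
734 BTU × 1055.06 = 774414 J
0.137 kWh × 3600000 = 493200 J
Combined: 608000 + 543920 + 774414 + 493200 = 2.41953×10⁶ J
In MJ: 2.41953×10⁶ / 1000000 = 2.41953 MJ

2.42 MJ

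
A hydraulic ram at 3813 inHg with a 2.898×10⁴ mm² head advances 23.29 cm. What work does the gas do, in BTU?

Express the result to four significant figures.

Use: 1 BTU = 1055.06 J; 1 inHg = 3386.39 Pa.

82.60 BTU

3813 inHg → 1.29123×10⁷ Pa
2.898×10⁴ mm² → 0.02898 m²
F = P × A = 1.29123×10⁷ × 0.02898 = 374198 N
23.29 cm → 0.2329 m
W = F × d = 374198 × 0.2329 = 87150.7 J
In BTU: 87150.7 / 1055.06 = 82.6026 BTU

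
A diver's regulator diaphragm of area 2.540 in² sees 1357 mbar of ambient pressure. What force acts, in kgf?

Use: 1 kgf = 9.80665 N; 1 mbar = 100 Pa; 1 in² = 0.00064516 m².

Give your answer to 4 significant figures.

22.68 kgf

1357 mbar × 100 = 135700 Pa
2.540 in² × 0.00064516 = 0.00163871 m²
F = P × A = 135700 Pa × 0.00163871 m² = 222.373 N
222.373 N ÷ (9.80665 N/kgf) = 22.6757 kgf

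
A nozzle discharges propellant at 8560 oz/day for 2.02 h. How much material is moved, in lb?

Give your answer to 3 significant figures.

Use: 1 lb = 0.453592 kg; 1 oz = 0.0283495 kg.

8560 oz/day → 0.0028087 kg/s
2.02 h → 7272 s
m = ṁ × t = 0.0028087 × 7272 = 20.4249 kg
In lb: 20.4249 / 0.453592 = 45.0292 lb

45.0 lb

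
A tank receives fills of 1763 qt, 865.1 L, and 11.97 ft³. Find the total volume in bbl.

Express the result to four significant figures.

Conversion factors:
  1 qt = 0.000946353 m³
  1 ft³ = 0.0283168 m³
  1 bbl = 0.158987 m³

18.07 bbl

1763 qt × 0.000946353 → 1.66842 m³
865.1 L × 0.001 → 0.8651 m³
11.97 ft³ × 0.0283168 → 0.338952 m³
Total: 1.66842 + 0.8651 + 0.338952 = 2.87247 m³
In bbl: 2.87247 / 0.158987 = 18.0673 bbl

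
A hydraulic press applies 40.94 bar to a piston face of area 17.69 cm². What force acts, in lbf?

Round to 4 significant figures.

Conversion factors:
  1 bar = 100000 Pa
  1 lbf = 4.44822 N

40.94 bar × 100000 → 4.094×10⁶ Pa
17.69 cm² × 0.0001 → 0.001769 m²
F = P × A = 4.094×10⁶ Pa × 0.001769 m² = 7242.29 N
7242.29 N ÷ (4.44822 N/lbf) = 1628.13 lbf

1628 lbf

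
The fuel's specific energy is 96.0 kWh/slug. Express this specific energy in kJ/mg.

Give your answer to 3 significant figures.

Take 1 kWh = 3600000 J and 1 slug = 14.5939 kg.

96.0 kWh/slug × 3600000 J/kWh ÷ 14.5939 kg/slug = 2.36811×10⁷ J/kg
2.36811×10⁷ J/kg ÷ 1000 J/kJ × 10⁻⁶ kg/mg = 0.0236811 kJ/mg

0.0237 kJ/mg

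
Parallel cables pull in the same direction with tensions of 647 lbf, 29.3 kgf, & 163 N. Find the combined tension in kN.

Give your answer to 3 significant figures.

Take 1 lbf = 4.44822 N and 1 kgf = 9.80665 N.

3.33 kN

647 lbf × 4.44822 → 2878 N
29.3 kgf × 9.80665 → 287.335 N
163 N (already N)
Total: 2878 + 287.335 + 163 = 3328.34 N
In kN: 3328.34 / 1000 = 3.32834 kN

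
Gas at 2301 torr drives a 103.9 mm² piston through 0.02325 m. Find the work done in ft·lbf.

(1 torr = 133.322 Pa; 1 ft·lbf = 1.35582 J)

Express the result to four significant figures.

0.5466 ft·lbf

2301 torr → 306774 Pa
103.9 mm² → 1.039×10⁻⁴ m²
F = P × A = 306774 × 1.039×10⁻⁴ = 31.8738 N
W = F × d = 31.8738 × 0.02325 = 0.741066 J
In ft·lbf: 0.741066 / 1.35582 = 0.546581 ft·lbf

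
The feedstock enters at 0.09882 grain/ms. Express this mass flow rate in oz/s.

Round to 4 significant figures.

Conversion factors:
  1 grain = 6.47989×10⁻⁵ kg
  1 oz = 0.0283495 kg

0.2259 oz/s

0.09882 grain/ms × 6.47989×10⁻⁵ kg/grain ÷ 0.001 s/ms = 0.00640343 kg/s
0.00640343 kg/s ÷ 0.0283495 kg/oz = 0.225875 oz/s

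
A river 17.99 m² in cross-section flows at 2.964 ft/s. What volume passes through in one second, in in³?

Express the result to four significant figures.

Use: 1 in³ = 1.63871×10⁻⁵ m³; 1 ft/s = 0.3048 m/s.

2.964 ft/s × 0.3048 = 0.903427 m/s
V = v × A × t = 0.903427 m/s × 17.99 m² × 1 s = 16.2527 m³
16.2527 m³ ÷ (1.63871×10⁻⁵ m³/in³) = 991798 in³

9.918×10⁵ in³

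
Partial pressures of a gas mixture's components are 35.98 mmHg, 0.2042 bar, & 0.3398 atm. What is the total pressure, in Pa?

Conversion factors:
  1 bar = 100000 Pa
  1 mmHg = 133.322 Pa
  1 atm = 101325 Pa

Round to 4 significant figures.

35.98 mmHg × 133.322 = 4796.93 Pa
0.2042 bar × 100000 = 20420 Pa
0.3398 atm × 101325 = 34430.2 Pa
Combined: 4796.93 + 20420 + 34430.2 = 59647.1 Pa

5.965×10⁴ Pa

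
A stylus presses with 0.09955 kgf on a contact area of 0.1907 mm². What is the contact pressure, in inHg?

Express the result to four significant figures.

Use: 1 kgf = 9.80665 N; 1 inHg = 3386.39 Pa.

0.09955 kgf × 9.80665 = 0.976252 N
0.1907 mm² × 10⁻⁶ = 1.907×10⁻⁷ m²
P = F / A = 0.976252 N / 1.907×10⁻⁷ m² = 5.11931×10⁶ Pa
5.11931×10⁶ Pa ÷ (3386.39 Pa/inHg) = 1511.73 inHg

1512 inHg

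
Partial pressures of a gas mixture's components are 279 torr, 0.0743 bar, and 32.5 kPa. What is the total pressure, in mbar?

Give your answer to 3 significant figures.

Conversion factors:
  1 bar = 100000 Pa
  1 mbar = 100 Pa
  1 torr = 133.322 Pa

279 torr × 133.322 = 37196.8 Pa
0.0743 bar × 100000 = 7430 Pa
32.5 kPa × 1000 = 32500 Pa
Total: 37196.8 + 7430 + 32500 = 77126.8 Pa
In mbar: 77126.8 / 100 = 771.268 mbar

771 mbar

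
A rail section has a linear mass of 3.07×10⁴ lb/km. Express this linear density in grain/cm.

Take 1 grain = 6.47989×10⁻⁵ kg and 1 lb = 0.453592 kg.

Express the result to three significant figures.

3.07×10⁴ lb/km × 0.453592 kg/lb ÷ 1000 m/km = 13.9253 kg/m
13.9253 kg/m ÷ 6.47989×10⁻⁵ kg/grain × 0.01 m/cm = 2149 grain/cm

2150 grain/cm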